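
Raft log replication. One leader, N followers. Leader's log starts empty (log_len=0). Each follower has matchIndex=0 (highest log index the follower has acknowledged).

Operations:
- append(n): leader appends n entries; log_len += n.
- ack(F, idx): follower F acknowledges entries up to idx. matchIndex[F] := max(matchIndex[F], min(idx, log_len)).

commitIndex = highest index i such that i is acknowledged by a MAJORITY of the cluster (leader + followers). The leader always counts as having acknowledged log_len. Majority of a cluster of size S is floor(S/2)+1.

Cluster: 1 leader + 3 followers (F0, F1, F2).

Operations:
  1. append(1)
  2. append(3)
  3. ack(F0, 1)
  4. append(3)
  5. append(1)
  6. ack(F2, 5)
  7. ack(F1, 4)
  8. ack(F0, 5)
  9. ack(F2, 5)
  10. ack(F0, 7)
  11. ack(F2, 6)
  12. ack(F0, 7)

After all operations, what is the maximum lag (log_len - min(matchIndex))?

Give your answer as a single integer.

Op 1: append 1 -> log_len=1
Op 2: append 3 -> log_len=4
Op 3: F0 acks idx 1 -> match: F0=1 F1=0 F2=0; commitIndex=0
Op 4: append 3 -> log_len=7
Op 5: append 1 -> log_len=8
Op 6: F2 acks idx 5 -> match: F0=1 F1=0 F2=5; commitIndex=1
Op 7: F1 acks idx 4 -> match: F0=1 F1=4 F2=5; commitIndex=4
Op 8: F0 acks idx 5 -> match: F0=5 F1=4 F2=5; commitIndex=5
Op 9: F2 acks idx 5 -> match: F0=5 F1=4 F2=5; commitIndex=5
Op 10: F0 acks idx 7 -> match: F0=7 F1=4 F2=5; commitIndex=5
Op 11: F2 acks idx 6 -> match: F0=7 F1=4 F2=6; commitIndex=6
Op 12: F0 acks idx 7 -> match: F0=7 F1=4 F2=6; commitIndex=6

Answer: 4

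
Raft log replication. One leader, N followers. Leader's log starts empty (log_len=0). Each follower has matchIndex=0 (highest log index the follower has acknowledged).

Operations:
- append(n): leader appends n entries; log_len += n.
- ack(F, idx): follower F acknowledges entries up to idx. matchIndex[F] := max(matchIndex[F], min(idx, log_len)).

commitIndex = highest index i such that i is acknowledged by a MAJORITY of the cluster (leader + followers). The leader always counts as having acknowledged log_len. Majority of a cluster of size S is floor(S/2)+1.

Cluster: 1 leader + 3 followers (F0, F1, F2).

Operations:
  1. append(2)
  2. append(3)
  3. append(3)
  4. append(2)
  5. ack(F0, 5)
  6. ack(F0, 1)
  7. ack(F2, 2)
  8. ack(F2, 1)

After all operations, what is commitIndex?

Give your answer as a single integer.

Op 1: append 2 -> log_len=2
Op 2: append 3 -> log_len=5
Op 3: append 3 -> log_len=8
Op 4: append 2 -> log_len=10
Op 5: F0 acks idx 5 -> match: F0=5 F1=0 F2=0; commitIndex=0
Op 6: F0 acks idx 1 -> match: F0=5 F1=0 F2=0; commitIndex=0
Op 7: F2 acks idx 2 -> match: F0=5 F1=0 F2=2; commitIndex=2
Op 8: F2 acks idx 1 -> match: F0=5 F1=0 F2=2; commitIndex=2

Answer: 2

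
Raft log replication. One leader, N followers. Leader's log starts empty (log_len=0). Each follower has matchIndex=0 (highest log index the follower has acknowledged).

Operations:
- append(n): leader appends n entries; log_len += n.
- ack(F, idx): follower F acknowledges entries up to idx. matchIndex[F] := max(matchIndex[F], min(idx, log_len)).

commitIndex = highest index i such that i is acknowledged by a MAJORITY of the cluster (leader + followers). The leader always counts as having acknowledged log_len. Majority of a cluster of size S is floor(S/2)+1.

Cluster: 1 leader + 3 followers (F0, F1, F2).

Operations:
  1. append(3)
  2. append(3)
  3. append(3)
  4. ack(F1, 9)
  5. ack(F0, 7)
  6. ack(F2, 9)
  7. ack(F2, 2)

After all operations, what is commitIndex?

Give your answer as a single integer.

Answer: 9

Derivation:
Op 1: append 3 -> log_len=3
Op 2: append 3 -> log_len=6
Op 3: append 3 -> log_len=9
Op 4: F1 acks idx 9 -> match: F0=0 F1=9 F2=0; commitIndex=0
Op 5: F0 acks idx 7 -> match: F0=7 F1=9 F2=0; commitIndex=7
Op 6: F2 acks idx 9 -> match: F0=7 F1=9 F2=9; commitIndex=9
Op 7: F2 acks idx 2 -> match: F0=7 F1=9 F2=9; commitIndex=9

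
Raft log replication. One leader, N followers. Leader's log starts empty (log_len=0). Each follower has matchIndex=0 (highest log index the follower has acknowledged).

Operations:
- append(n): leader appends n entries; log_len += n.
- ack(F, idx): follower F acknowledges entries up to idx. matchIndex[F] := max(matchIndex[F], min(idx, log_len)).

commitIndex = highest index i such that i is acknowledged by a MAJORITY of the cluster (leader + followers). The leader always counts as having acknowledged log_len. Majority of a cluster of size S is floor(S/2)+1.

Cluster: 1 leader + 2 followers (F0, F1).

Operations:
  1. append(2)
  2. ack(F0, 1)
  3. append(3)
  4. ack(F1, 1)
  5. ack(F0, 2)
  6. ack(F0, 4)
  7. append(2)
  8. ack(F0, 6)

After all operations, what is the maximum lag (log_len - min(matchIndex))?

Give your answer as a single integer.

Op 1: append 2 -> log_len=2
Op 2: F0 acks idx 1 -> match: F0=1 F1=0; commitIndex=1
Op 3: append 3 -> log_len=5
Op 4: F1 acks idx 1 -> match: F0=1 F1=1; commitIndex=1
Op 5: F0 acks idx 2 -> match: F0=2 F1=1; commitIndex=2
Op 6: F0 acks idx 4 -> match: F0=4 F1=1; commitIndex=4
Op 7: append 2 -> log_len=7
Op 8: F0 acks idx 6 -> match: F0=6 F1=1; commitIndex=6

Answer: 6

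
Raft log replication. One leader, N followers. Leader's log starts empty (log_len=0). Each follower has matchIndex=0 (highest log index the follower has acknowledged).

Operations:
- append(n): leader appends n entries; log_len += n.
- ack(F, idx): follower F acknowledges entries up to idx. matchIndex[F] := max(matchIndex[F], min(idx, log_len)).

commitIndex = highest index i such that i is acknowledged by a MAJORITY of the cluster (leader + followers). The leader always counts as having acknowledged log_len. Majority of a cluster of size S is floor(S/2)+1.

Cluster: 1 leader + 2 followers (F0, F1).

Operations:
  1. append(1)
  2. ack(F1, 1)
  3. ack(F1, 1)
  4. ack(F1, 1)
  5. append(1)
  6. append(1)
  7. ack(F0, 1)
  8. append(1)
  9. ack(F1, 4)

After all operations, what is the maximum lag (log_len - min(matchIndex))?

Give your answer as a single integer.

Answer: 3

Derivation:
Op 1: append 1 -> log_len=1
Op 2: F1 acks idx 1 -> match: F0=0 F1=1; commitIndex=1
Op 3: F1 acks idx 1 -> match: F0=0 F1=1; commitIndex=1
Op 4: F1 acks idx 1 -> match: F0=0 F1=1; commitIndex=1
Op 5: append 1 -> log_len=2
Op 6: append 1 -> log_len=3
Op 7: F0 acks idx 1 -> match: F0=1 F1=1; commitIndex=1
Op 8: append 1 -> log_len=4
Op 9: F1 acks idx 4 -> match: F0=1 F1=4; commitIndex=4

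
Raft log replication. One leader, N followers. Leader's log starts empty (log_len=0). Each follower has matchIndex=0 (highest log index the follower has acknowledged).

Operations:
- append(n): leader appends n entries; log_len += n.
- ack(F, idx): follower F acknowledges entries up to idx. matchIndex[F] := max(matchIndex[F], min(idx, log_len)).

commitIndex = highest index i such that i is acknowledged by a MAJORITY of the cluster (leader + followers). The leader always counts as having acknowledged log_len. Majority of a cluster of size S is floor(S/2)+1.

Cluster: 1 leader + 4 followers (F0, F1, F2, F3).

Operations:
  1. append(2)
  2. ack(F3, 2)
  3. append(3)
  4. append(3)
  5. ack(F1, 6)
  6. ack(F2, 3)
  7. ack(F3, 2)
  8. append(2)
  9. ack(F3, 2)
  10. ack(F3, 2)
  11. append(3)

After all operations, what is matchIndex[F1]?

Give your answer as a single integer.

Op 1: append 2 -> log_len=2
Op 2: F3 acks idx 2 -> match: F0=0 F1=0 F2=0 F3=2; commitIndex=0
Op 3: append 3 -> log_len=5
Op 4: append 3 -> log_len=8
Op 5: F1 acks idx 6 -> match: F0=0 F1=6 F2=0 F3=2; commitIndex=2
Op 6: F2 acks idx 3 -> match: F0=0 F1=6 F2=3 F3=2; commitIndex=3
Op 7: F3 acks idx 2 -> match: F0=0 F1=6 F2=3 F3=2; commitIndex=3
Op 8: append 2 -> log_len=10
Op 9: F3 acks idx 2 -> match: F0=0 F1=6 F2=3 F3=2; commitIndex=3
Op 10: F3 acks idx 2 -> match: F0=0 F1=6 F2=3 F3=2; commitIndex=3
Op 11: append 3 -> log_len=13

Answer: 6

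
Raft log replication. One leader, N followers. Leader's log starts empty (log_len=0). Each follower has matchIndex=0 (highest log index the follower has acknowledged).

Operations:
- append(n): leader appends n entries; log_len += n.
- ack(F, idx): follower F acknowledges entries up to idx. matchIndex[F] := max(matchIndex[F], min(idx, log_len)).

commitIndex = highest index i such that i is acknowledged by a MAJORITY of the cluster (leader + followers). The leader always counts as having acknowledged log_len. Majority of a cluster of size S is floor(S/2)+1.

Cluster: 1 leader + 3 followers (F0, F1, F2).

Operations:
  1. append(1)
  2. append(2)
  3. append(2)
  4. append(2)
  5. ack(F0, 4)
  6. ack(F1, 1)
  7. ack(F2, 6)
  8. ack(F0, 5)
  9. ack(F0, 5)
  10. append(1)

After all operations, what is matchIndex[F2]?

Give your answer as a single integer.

Op 1: append 1 -> log_len=1
Op 2: append 2 -> log_len=3
Op 3: append 2 -> log_len=5
Op 4: append 2 -> log_len=7
Op 5: F0 acks idx 4 -> match: F0=4 F1=0 F2=0; commitIndex=0
Op 6: F1 acks idx 1 -> match: F0=4 F1=1 F2=0; commitIndex=1
Op 7: F2 acks idx 6 -> match: F0=4 F1=1 F2=6; commitIndex=4
Op 8: F0 acks idx 5 -> match: F0=5 F1=1 F2=6; commitIndex=5
Op 9: F0 acks idx 5 -> match: F0=5 F1=1 F2=6; commitIndex=5
Op 10: append 1 -> log_len=8

Answer: 6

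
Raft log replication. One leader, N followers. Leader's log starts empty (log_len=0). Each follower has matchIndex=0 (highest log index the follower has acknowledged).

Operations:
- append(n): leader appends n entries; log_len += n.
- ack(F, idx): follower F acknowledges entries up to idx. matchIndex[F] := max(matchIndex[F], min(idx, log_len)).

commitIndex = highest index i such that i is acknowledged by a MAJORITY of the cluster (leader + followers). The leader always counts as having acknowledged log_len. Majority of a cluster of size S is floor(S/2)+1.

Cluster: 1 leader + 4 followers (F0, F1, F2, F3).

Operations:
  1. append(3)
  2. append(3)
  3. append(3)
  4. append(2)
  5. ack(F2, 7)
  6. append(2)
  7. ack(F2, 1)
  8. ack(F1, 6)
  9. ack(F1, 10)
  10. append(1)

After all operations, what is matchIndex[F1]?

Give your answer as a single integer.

Answer: 10

Derivation:
Op 1: append 3 -> log_len=3
Op 2: append 3 -> log_len=6
Op 3: append 3 -> log_len=9
Op 4: append 2 -> log_len=11
Op 5: F2 acks idx 7 -> match: F0=0 F1=0 F2=7 F3=0; commitIndex=0
Op 6: append 2 -> log_len=13
Op 7: F2 acks idx 1 -> match: F0=0 F1=0 F2=7 F3=0; commitIndex=0
Op 8: F1 acks idx 6 -> match: F0=0 F1=6 F2=7 F3=0; commitIndex=6
Op 9: F1 acks idx 10 -> match: F0=0 F1=10 F2=7 F3=0; commitIndex=7
Op 10: append 1 -> log_len=14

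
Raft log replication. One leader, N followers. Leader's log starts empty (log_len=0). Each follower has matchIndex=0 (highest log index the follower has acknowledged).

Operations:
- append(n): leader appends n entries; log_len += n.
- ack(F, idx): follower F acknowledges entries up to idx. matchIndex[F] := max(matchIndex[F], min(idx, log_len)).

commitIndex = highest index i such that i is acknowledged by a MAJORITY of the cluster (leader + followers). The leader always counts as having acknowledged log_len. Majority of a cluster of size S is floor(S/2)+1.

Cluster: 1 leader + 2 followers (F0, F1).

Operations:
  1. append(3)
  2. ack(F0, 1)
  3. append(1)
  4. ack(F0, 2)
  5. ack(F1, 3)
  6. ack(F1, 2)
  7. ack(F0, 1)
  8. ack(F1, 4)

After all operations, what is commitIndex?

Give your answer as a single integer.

Answer: 4

Derivation:
Op 1: append 3 -> log_len=3
Op 2: F0 acks idx 1 -> match: F0=1 F1=0; commitIndex=1
Op 3: append 1 -> log_len=4
Op 4: F0 acks idx 2 -> match: F0=2 F1=0; commitIndex=2
Op 5: F1 acks idx 3 -> match: F0=2 F1=3; commitIndex=3
Op 6: F1 acks idx 2 -> match: F0=2 F1=3; commitIndex=3
Op 7: F0 acks idx 1 -> match: F0=2 F1=3; commitIndex=3
Op 8: F1 acks idx 4 -> match: F0=2 F1=4; commitIndex=4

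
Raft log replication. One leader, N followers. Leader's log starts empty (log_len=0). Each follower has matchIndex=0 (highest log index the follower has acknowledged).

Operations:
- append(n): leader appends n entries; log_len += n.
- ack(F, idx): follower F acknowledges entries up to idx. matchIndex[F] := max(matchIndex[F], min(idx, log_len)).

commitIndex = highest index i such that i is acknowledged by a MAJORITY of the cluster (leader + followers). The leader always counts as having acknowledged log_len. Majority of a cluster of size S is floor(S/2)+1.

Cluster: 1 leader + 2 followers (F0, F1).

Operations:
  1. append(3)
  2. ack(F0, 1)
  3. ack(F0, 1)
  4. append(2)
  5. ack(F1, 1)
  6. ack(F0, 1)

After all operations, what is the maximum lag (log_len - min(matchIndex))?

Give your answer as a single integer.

Answer: 4

Derivation:
Op 1: append 3 -> log_len=3
Op 2: F0 acks idx 1 -> match: F0=1 F1=0; commitIndex=1
Op 3: F0 acks idx 1 -> match: F0=1 F1=0; commitIndex=1
Op 4: append 2 -> log_len=5
Op 5: F1 acks idx 1 -> match: F0=1 F1=1; commitIndex=1
Op 6: F0 acks idx 1 -> match: F0=1 F1=1; commitIndex=1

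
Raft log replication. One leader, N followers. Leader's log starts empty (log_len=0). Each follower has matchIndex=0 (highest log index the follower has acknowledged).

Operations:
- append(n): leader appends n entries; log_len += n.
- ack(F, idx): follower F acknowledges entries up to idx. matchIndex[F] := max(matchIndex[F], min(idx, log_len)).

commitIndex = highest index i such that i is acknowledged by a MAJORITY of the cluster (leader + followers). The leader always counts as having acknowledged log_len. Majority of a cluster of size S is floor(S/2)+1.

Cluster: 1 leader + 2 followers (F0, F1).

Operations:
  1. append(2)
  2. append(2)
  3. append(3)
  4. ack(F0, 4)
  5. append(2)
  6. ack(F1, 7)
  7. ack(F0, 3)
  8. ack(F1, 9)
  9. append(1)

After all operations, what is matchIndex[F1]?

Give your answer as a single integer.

Op 1: append 2 -> log_len=2
Op 2: append 2 -> log_len=4
Op 3: append 3 -> log_len=7
Op 4: F0 acks idx 4 -> match: F0=4 F1=0; commitIndex=4
Op 5: append 2 -> log_len=9
Op 6: F1 acks idx 7 -> match: F0=4 F1=7; commitIndex=7
Op 7: F0 acks idx 3 -> match: F0=4 F1=7; commitIndex=7
Op 8: F1 acks idx 9 -> match: F0=4 F1=9; commitIndex=9
Op 9: append 1 -> log_len=10

Answer: 9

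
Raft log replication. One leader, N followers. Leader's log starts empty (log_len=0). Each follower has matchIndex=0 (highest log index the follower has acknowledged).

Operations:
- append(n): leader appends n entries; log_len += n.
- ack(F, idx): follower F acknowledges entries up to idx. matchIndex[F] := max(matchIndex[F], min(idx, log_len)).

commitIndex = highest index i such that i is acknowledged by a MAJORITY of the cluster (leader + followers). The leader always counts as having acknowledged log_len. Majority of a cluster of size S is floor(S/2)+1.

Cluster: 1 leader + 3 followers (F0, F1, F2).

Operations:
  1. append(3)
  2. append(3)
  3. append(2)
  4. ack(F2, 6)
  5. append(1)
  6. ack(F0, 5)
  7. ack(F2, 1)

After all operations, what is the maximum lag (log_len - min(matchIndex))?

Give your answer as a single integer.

Op 1: append 3 -> log_len=3
Op 2: append 3 -> log_len=6
Op 3: append 2 -> log_len=8
Op 4: F2 acks idx 6 -> match: F0=0 F1=0 F2=6; commitIndex=0
Op 5: append 1 -> log_len=9
Op 6: F0 acks idx 5 -> match: F0=5 F1=0 F2=6; commitIndex=5
Op 7: F2 acks idx 1 -> match: F0=5 F1=0 F2=6; commitIndex=5

Answer: 9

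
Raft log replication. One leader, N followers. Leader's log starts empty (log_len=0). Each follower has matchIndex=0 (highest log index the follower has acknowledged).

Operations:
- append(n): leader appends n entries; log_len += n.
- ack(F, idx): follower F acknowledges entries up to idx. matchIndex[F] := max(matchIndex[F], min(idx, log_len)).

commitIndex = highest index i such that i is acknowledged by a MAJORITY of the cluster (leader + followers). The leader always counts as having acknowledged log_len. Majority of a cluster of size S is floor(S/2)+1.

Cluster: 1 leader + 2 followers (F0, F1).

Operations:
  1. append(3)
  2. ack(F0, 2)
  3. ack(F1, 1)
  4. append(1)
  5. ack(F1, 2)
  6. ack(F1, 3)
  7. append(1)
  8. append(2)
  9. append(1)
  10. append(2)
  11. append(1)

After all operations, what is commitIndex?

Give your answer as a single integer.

Answer: 3

Derivation:
Op 1: append 3 -> log_len=3
Op 2: F0 acks idx 2 -> match: F0=2 F1=0; commitIndex=2
Op 3: F1 acks idx 1 -> match: F0=2 F1=1; commitIndex=2
Op 4: append 1 -> log_len=4
Op 5: F1 acks idx 2 -> match: F0=2 F1=2; commitIndex=2
Op 6: F1 acks idx 3 -> match: F0=2 F1=3; commitIndex=3
Op 7: append 1 -> log_len=5
Op 8: append 2 -> log_len=7
Op 9: append 1 -> log_len=8
Op 10: append 2 -> log_len=10
Op 11: append 1 -> log_len=11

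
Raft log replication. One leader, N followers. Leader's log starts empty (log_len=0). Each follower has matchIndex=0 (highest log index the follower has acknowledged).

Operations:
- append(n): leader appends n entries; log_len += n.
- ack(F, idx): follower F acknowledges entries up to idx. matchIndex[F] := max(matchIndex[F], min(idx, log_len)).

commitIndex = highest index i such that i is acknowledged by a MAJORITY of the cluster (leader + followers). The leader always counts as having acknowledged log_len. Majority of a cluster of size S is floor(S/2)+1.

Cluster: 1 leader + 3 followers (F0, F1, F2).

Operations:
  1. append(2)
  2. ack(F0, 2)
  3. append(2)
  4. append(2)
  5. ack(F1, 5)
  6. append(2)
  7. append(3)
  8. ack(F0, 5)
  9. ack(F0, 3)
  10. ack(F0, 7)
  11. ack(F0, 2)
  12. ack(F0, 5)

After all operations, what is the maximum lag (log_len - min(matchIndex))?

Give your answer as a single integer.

Op 1: append 2 -> log_len=2
Op 2: F0 acks idx 2 -> match: F0=2 F1=0 F2=0; commitIndex=0
Op 3: append 2 -> log_len=4
Op 4: append 2 -> log_len=6
Op 5: F1 acks idx 5 -> match: F0=2 F1=5 F2=0; commitIndex=2
Op 6: append 2 -> log_len=8
Op 7: append 3 -> log_len=11
Op 8: F0 acks idx 5 -> match: F0=5 F1=5 F2=0; commitIndex=5
Op 9: F0 acks idx 3 -> match: F0=5 F1=5 F2=0; commitIndex=5
Op 10: F0 acks idx 7 -> match: F0=7 F1=5 F2=0; commitIndex=5
Op 11: F0 acks idx 2 -> match: F0=7 F1=5 F2=0; commitIndex=5
Op 12: F0 acks idx 5 -> match: F0=7 F1=5 F2=0; commitIndex=5

Answer: 11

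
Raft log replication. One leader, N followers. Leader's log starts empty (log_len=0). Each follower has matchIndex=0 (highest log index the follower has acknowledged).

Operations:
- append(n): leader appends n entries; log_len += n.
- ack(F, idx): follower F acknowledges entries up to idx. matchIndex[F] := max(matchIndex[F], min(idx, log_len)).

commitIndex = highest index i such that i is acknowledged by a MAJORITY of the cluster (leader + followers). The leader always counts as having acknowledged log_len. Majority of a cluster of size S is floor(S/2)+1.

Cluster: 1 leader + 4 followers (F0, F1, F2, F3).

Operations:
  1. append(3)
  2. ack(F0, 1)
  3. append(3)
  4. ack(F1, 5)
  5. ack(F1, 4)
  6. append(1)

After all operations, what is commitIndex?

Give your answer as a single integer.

Op 1: append 3 -> log_len=3
Op 2: F0 acks idx 1 -> match: F0=1 F1=0 F2=0 F3=0; commitIndex=0
Op 3: append 3 -> log_len=6
Op 4: F1 acks idx 5 -> match: F0=1 F1=5 F2=0 F3=0; commitIndex=1
Op 5: F1 acks idx 4 -> match: F0=1 F1=5 F2=0 F3=0; commitIndex=1
Op 6: append 1 -> log_len=7

Answer: 1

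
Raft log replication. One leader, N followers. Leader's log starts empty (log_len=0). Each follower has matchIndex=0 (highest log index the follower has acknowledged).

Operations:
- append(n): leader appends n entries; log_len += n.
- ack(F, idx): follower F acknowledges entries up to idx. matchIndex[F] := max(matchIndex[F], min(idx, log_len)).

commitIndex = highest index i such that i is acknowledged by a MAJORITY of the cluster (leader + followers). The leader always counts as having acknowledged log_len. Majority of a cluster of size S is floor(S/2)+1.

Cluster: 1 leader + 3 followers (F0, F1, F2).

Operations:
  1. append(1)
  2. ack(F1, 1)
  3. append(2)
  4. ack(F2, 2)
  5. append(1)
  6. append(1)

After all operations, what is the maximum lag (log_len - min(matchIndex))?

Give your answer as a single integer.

Answer: 5

Derivation:
Op 1: append 1 -> log_len=1
Op 2: F1 acks idx 1 -> match: F0=0 F1=1 F2=0; commitIndex=0
Op 3: append 2 -> log_len=3
Op 4: F2 acks idx 2 -> match: F0=0 F1=1 F2=2; commitIndex=1
Op 5: append 1 -> log_len=4
Op 6: append 1 -> log_len=5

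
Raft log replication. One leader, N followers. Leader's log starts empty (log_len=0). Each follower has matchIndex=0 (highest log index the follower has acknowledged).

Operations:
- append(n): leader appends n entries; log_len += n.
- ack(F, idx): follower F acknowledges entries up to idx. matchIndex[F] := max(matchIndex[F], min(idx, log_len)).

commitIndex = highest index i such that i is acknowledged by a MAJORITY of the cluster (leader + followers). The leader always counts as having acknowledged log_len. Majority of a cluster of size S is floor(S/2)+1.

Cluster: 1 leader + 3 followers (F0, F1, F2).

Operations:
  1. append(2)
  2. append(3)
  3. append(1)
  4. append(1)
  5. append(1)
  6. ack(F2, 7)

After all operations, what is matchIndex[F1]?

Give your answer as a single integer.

Answer: 0

Derivation:
Op 1: append 2 -> log_len=2
Op 2: append 3 -> log_len=5
Op 3: append 1 -> log_len=6
Op 4: append 1 -> log_len=7
Op 5: append 1 -> log_len=8
Op 6: F2 acks idx 7 -> match: F0=0 F1=0 F2=7; commitIndex=0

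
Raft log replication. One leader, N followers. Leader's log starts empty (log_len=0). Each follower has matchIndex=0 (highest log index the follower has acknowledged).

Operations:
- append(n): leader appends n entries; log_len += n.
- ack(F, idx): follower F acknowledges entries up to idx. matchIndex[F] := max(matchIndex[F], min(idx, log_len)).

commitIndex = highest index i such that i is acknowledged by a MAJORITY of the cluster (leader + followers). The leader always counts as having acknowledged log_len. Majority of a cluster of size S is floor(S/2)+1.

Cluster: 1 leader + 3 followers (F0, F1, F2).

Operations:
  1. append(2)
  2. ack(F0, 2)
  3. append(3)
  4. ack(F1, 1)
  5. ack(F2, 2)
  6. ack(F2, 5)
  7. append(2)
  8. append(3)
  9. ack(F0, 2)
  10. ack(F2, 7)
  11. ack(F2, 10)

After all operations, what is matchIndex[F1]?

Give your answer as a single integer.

Op 1: append 2 -> log_len=2
Op 2: F0 acks idx 2 -> match: F0=2 F1=0 F2=0; commitIndex=0
Op 3: append 3 -> log_len=5
Op 4: F1 acks idx 1 -> match: F0=2 F1=1 F2=0; commitIndex=1
Op 5: F2 acks idx 2 -> match: F0=2 F1=1 F2=2; commitIndex=2
Op 6: F2 acks idx 5 -> match: F0=2 F1=1 F2=5; commitIndex=2
Op 7: append 2 -> log_len=7
Op 8: append 3 -> log_len=10
Op 9: F0 acks idx 2 -> match: F0=2 F1=1 F2=5; commitIndex=2
Op 10: F2 acks idx 7 -> match: F0=2 F1=1 F2=7; commitIndex=2
Op 11: F2 acks idx 10 -> match: F0=2 F1=1 F2=10; commitIndex=2

Answer: 1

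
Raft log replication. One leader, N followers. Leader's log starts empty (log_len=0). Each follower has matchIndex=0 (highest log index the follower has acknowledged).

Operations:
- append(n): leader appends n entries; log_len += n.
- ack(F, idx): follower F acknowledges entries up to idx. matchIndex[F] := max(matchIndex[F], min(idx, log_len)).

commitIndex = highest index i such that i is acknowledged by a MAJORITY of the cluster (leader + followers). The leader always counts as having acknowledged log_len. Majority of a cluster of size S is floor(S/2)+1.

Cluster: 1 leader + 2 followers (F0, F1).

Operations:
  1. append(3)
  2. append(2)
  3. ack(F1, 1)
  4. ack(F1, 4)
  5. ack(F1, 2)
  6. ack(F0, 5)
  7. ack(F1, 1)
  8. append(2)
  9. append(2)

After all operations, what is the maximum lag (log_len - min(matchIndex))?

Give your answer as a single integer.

Op 1: append 3 -> log_len=3
Op 2: append 2 -> log_len=5
Op 3: F1 acks idx 1 -> match: F0=0 F1=1; commitIndex=1
Op 4: F1 acks idx 4 -> match: F0=0 F1=4; commitIndex=4
Op 5: F1 acks idx 2 -> match: F0=0 F1=4; commitIndex=4
Op 6: F0 acks idx 5 -> match: F0=5 F1=4; commitIndex=5
Op 7: F1 acks idx 1 -> match: F0=5 F1=4; commitIndex=5
Op 8: append 2 -> log_len=7
Op 9: append 2 -> log_len=9

Answer: 5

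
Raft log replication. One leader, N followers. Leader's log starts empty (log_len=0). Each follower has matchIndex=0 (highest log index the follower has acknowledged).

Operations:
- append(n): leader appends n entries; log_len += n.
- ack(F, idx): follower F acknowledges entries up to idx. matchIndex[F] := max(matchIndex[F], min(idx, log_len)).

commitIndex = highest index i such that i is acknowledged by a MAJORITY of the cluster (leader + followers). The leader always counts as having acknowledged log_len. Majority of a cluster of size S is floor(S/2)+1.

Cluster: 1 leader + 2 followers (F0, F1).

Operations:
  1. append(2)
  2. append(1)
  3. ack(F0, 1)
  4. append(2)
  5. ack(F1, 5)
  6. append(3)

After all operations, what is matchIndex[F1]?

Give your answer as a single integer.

Answer: 5

Derivation:
Op 1: append 2 -> log_len=2
Op 2: append 1 -> log_len=3
Op 3: F0 acks idx 1 -> match: F0=1 F1=0; commitIndex=1
Op 4: append 2 -> log_len=5
Op 5: F1 acks idx 5 -> match: F0=1 F1=5; commitIndex=5
Op 6: append 3 -> log_len=8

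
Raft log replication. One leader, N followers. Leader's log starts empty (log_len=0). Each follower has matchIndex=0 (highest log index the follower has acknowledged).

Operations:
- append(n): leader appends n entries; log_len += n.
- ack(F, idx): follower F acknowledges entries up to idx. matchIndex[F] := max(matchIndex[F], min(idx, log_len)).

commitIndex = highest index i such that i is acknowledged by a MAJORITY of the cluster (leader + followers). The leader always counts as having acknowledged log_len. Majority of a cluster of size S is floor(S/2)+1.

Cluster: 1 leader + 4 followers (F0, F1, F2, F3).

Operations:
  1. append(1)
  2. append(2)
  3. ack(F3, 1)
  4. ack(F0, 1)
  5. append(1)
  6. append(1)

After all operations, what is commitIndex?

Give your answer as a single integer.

Answer: 1

Derivation:
Op 1: append 1 -> log_len=1
Op 2: append 2 -> log_len=3
Op 3: F3 acks idx 1 -> match: F0=0 F1=0 F2=0 F3=1; commitIndex=0
Op 4: F0 acks idx 1 -> match: F0=1 F1=0 F2=0 F3=1; commitIndex=1
Op 5: append 1 -> log_len=4
Op 6: append 1 -> log_len=5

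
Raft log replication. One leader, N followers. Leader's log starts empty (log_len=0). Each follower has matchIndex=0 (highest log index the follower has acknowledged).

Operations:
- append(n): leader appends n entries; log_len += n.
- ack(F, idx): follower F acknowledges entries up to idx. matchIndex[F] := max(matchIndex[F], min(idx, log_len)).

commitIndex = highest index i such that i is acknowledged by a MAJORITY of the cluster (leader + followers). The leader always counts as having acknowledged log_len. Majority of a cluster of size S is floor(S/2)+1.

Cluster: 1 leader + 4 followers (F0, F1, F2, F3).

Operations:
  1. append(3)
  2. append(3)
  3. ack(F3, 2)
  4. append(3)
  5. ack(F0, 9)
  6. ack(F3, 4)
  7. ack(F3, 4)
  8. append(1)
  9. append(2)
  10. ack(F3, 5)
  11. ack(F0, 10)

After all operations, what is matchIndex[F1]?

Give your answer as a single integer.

Op 1: append 3 -> log_len=3
Op 2: append 3 -> log_len=6
Op 3: F3 acks idx 2 -> match: F0=0 F1=0 F2=0 F3=2; commitIndex=0
Op 4: append 3 -> log_len=9
Op 5: F0 acks idx 9 -> match: F0=9 F1=0 F2=0 F3=2; commitIndex=2
Op 6: F3 acks idx 4 -> match: F0=9 F1=0 F2=0 F3=4; commitIndex=4
Op 7: F3 acks idx 4 -> match: F0=9 F1=0 F2=0 F3=4; commitIndex=4
Op 8: append 1 -> log_len=10
Op 9: append 2 -> log_len=12
Op 10: F3 acks idx 5 -> match: F0=9 F1=0 F2=0 F3=5; commitIndex=5
Op 11: F0 acks idx 10 -> match: F0=10 F1=0 F2=0 F3=5; commitIndex=5

Answer: 0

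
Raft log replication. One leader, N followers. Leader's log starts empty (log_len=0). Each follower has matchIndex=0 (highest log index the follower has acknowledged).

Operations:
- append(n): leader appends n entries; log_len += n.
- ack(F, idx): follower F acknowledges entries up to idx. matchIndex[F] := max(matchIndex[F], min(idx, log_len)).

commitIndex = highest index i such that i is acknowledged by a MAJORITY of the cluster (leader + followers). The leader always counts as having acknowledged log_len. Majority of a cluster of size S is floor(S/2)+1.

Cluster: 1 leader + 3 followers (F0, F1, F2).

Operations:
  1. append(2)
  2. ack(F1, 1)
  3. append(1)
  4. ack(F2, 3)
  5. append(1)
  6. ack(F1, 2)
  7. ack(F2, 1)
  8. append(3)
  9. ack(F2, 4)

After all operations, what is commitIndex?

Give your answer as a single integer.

Answer: 2

Derivation:
Op 1: append 2 -> log_len=2
Op 2: F1 acks idx 1 -> match: F0=0 F1=1 F2=0; commitIndex=0
Op 3: append 1 -> log_len=3
Op 4: F2 acks idx 3 -> match: F0=0 F1=1 F2=3; commitIndex=1
Op 5: append 1 -> log_len=4
Op 6: F1 acks idx 2 -> match: F0=0 F1=2 F2=3; commitIndex=2
Op 7: F2 acks idx 1 -> match: F0=0 F1=2 F2=3; commitIndex=2
Op 8: append 3 -> log_len=7
Op 9: F2 acks idx 4 -> match: F0=0 F1=2 F2=4; commitIndex=2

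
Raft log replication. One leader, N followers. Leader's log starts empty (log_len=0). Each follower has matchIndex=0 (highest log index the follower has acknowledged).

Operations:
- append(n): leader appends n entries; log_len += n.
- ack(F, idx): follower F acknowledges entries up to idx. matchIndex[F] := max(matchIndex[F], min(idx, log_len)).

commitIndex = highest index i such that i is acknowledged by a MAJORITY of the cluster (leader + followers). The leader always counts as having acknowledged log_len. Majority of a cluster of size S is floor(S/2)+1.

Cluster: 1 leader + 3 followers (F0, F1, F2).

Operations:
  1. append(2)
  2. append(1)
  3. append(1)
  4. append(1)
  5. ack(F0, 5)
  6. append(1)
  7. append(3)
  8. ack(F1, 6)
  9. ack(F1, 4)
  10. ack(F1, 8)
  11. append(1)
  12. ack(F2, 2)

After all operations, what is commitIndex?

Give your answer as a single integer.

Op 1: append 2 -> log_len=2
Op 2: append 1 -> log_len=3
Op 3: append 1 -> log_len=4
Op 4: append 1 -> log_len=5
Op 5: F0 acks idx 5 -> match: F0=5 F1=0 F2=0; commitIndex=0
Op 6: append 1 -> log_len=6
Op 7: append 3 -> log_len=9
Op 8: F1 acks idx 6 -> match: F0=5 F1=6 F2=0; commitIndex=5
Op 9: F1 acks idx 4 -> match: F0=5 F1=6 F2=0; commitIndex=5
Op 10: F1 acks idx 8 -> match: F0=5 F1=8 F2=0; commitIndex=5
Op 11: append 1 -> log_len=10
Op 12: F2 acks idx 2 -> match: F0=5 F1=8 F2=2; commitIndex=5

Answer: 5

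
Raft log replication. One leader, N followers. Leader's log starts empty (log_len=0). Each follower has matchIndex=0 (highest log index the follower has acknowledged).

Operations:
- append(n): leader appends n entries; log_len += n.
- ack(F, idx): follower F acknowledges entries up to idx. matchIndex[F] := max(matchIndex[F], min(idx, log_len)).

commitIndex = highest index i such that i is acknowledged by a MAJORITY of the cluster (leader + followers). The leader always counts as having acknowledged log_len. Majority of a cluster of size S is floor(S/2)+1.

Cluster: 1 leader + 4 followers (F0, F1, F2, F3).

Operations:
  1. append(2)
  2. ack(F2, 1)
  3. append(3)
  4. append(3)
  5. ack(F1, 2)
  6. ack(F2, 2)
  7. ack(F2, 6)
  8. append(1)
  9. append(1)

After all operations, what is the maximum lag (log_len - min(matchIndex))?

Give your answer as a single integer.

Op 1: append 2 -> log_len=2
Op 2: F2 acks idx 1 -> match: F0=0 F1=0 F2=1 F3=0; commitIndex=0
Op 3: append 3 -> log_len=5
Op 4: append 3 -> log_len=8
Op 5: F1 acks idx 2 -> match: F0=0 F1=2 F2=1 F3=0; commitIndex=1
Op 6: F2 acks idx 2 -> match: F0=0 F1=2 F2=2 F3=0; commitIndex=2
Op 7: F2 acks idx 6 -> match: F0=0 F1=2 F2=6 F3=0; commitIndex=2
Op 8: append 1 -> log_len=9
Op 9: append 1 -> log_len=10

Answer: 10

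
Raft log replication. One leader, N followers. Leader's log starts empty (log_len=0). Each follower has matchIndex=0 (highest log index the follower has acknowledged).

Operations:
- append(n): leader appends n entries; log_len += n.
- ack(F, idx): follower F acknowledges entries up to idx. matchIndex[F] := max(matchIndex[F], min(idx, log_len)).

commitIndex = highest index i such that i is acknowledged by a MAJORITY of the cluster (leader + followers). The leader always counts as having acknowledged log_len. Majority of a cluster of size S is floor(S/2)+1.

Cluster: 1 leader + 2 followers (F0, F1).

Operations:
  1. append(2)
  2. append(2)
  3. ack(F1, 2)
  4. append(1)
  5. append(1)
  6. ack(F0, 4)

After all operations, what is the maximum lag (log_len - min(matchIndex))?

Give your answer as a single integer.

Op 1: append 2 -> log_len=2
Op 2: append 2 -> log_len=4
Op 3: F1 acks idx 2 -> match: F0=0 F1=2; commitIndex=2
Op 4: append 1 -> log_len=5
Op 5: append 1 -> log_len=6
Op 6: F0 acks idx 4 -> match: F0=4 F1=2; commitIndex=4

Answer: 4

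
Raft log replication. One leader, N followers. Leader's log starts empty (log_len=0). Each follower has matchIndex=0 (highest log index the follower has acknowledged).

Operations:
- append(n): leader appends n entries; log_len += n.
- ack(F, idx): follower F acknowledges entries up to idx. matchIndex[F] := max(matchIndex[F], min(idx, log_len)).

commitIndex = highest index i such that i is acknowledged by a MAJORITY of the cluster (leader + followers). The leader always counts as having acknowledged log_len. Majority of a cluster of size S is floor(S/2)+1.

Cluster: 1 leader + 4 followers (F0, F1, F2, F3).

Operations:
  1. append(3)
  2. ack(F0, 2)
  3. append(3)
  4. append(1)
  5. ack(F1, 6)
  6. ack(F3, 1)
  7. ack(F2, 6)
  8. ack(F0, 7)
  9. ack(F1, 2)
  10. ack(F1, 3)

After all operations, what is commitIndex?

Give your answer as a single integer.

Answer: 6

Derivation:
Op 1: append 3 -> log_len=3
Op 2: F0 acks idx 2 -> match: F0=2 F1=0 F2=0 F3=0; commitIndex=0
Op 3: append 3 -> log_len=6
Op 4: append 1 -> log_len=7
Op 5: F1 acks idx 6 -> match: F0=2 F1=6 F2=0 F3=0; commitIndex=2
Op 6: F3 acks idx 1 -> match: F0=2 F1=6 F2=0 F3=1; commitIndex=2
Op 7: F2 acks idx 6 -> match: F0=2 F1=6 F2=6 F3=1; commitIndex=6
Op 8: F0 acks idx 7 -> match: F0=7 F1=6 F2=6 F3=1; commitIndex=6
Op 9: F1 acks idx 2 -> match: F0=7 F1=6 F2=6 F3=1; commitIndex=6
Op 10: F1 acks idx 3 -> match: F0=7 F1=6 F2=6 F3=1; commitIndex=6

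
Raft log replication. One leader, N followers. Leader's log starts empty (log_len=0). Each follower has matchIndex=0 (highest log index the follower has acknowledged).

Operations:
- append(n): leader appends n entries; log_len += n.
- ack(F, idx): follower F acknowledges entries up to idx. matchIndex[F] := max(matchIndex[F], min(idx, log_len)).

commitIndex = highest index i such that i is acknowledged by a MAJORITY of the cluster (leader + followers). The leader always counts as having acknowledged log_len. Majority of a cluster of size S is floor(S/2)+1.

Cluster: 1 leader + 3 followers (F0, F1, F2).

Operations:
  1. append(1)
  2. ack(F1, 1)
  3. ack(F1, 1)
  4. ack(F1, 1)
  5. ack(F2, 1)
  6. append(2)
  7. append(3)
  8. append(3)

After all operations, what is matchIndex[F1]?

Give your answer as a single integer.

Answer: 1

Derivation:
Op 1: append 1 -> log_len=1
Op 2: F1 acks idx 1 -> match: F0=0 F1=1 F2=0; commitIndex=0
Op 3: F1 acks idx 1 -> match: F0=0 F1=1 F2=0; commitIndex=0
Op 4: F1 acks idx 1 -> match: F0=0 F1=1 F2=0; commitIndex=0
Op 5: F2 acks idx 1 -> match: F0=0 F1=1 F2=1; commitIndex=1
Op 6: append 2 -> log_len=3
Op 7: append 3 -> log_len=6
Op 8: append 3 -> log_len=9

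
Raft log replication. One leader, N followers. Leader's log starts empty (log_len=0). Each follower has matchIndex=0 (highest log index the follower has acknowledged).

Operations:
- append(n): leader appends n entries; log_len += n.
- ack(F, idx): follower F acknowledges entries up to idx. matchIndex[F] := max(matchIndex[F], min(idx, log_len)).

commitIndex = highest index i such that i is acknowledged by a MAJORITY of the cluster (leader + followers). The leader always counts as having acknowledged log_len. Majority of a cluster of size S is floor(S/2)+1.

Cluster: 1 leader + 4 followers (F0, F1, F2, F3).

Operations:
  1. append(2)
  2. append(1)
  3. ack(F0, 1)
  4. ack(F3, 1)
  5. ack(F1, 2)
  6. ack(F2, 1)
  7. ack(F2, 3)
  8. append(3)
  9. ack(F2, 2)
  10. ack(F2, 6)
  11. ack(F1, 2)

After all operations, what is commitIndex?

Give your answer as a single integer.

Op 1: append 2 -> log_len=2
Op 2: append 1 -> log_len=3
Op 3: F0 acks idx 1 -> match: F0=1 F1=0 F2=0 F3=0; commitIndex=0
Op 4: F3 acks idx 1 -> match: F0=1 F1=0 F2=0 F3=1; commitIndex=1
Op 5: F1 acks idx 2 -> match: F0=1 F1=2 F2=0 F3=1; commitIndex=1
Op 6: F2 acks idx 1 -> match: F0=1 F1=2 F2=1 F3=1; commitIndex=1
Op 7: F2 acks idx 3 -> match: F0=1 F1=2 F2=3 F3=1; commitIndex=2
Op 8: append 3 -> log_len=6
Op 9: F2 acks idx 2 -> match: F0=1 F1=2 F2=3 F3=1; commitIndex=2
Op 10: F2 acks idx 6 -> match: F0=1 F1=2 F2=6 F3=1; commitIndex=2
Op 11: F1 acks idx 2 -> match: F0=1 F1=2 F2=6 F3=1; commitIndex=2

Answer: 2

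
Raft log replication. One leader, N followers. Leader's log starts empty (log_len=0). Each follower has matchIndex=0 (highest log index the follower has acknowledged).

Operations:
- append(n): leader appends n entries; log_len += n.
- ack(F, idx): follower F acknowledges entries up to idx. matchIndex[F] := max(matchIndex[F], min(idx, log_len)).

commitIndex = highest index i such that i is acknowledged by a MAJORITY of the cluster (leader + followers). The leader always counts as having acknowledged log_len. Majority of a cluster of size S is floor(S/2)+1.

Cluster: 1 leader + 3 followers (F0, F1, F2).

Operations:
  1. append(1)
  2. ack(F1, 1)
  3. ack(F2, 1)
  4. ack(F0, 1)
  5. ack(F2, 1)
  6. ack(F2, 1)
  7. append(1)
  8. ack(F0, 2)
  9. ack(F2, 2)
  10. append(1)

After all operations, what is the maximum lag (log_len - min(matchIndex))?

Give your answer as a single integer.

Answer: 2

Derivation:
Op 1: append 1 -> log_len=1
Op 2: F1 acks idx 1 -> match: F0=0 F1=1 F2=0; commitIndex=0
Op 3: F2 acks idx 1 -> match: F0=0 F1=1 F2=1; commitIndex=1
Op 4: F0 acks idx 1 -> match: F0=1 F1=1 F2=1; commitIndex=1
Op 5: F2 acks idx 1 -> match: F0=1 F1=1 F2=1; commitIndex=1
Op 6: F2 acks idx 1 -> match: F0=1 F1=1 F2=1; commitIndex=1
Op 7: append 1 -> log_len=2
Op 8: F0 acks idx 2 -> match: F0=2 F1=1 F2=1; commitIndex=1
Op 9: F2 acks idx 2 -> match: F0=2 F1=1 F2=2; commitIndex=2
Op 10: append 1 -> log_len=3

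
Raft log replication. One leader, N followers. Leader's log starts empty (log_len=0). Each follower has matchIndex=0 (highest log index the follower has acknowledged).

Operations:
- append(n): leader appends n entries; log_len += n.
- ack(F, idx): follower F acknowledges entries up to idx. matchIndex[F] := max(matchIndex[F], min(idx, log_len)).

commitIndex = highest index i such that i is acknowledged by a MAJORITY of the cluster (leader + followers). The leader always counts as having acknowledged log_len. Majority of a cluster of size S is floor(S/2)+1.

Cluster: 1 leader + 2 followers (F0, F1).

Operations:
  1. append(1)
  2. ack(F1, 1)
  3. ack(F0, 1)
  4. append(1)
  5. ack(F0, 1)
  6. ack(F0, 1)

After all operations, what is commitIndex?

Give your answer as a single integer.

Op 1: append 1 -> log_len=1
Op 2: F1 acks idx 1 -> match: F0=0 F1=1; commitIndex=1
Op 3: F0 acks idx 1 -> match: F0=1 F1=1; commitIndex=1
Op 4: append 1 -> log_len=2
Op 5: F0 acks idx 1 -> match: F0=1 F1=1; commitIndex=1
Op 6: F0 acks idx 1 -> match: F0=1 F1=1; commitIndex=1

Answer: 1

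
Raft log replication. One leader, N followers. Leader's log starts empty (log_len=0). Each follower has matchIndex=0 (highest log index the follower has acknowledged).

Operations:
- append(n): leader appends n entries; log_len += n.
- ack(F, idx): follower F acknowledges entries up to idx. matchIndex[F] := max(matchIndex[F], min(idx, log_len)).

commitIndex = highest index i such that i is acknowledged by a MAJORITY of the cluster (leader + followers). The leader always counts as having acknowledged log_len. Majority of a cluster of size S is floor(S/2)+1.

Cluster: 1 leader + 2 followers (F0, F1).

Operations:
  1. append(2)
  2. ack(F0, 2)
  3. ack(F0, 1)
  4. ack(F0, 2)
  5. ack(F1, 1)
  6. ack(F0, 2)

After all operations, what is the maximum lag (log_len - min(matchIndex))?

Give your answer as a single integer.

Answer: 1

Derivation:
Op 1: append 2 -> log_len=2
Op 2: F0 acks idx 2 -> match: F0=2 F1=0; commitIndex=2
Op 3: F0 acks idx 1 -> match: F0=2 F1=0; commitIndex=2
Op 4: F0 acks idx 2 -> match: F0=2 F1=0; commitIndex=2
Op 5: F1 acks idx 1 -> match: F0=2 F1=1; commitIndex=2
Op 6: F0 acks idx 2 -> match: F0=2 F1=1; commitIndex=2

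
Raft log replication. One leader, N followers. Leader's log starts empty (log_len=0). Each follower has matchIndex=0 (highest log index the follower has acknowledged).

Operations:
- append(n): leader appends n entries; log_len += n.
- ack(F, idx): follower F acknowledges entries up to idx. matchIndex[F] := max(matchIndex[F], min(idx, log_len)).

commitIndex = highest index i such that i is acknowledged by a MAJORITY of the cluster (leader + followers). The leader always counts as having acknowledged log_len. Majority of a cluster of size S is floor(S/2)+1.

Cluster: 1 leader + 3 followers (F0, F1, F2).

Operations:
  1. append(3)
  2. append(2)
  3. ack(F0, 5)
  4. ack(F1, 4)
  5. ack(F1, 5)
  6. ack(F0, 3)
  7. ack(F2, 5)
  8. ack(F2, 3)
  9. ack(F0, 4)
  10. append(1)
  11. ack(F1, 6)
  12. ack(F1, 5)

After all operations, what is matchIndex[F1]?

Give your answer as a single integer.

Answer: 6

Derivation:
Op 1: append 3 -> log_len=3
Op 2: append 2 -> log_len=5
Op 3: F0 acks idx 5 -> match: F0=5 F1=0 F2=0; commitIndex=0
Op 4: F1 acks idx 4 -> match: F0=5 F1=4 F2=0; commitIndex=4
Op 5: F1 acks idx 5 -> match: F0=5 F1=5 F2=0; commitIndex=5
Op 6: F0 acks idx 3 -> match: F0=5 F1=5 F2=0; commitIndex=5
Op 7: F2 acks idx 5 -> match: F0=5 F1=5 F2=5; commitIndex=5
Op 8: F2 acks idx 3 -> match: F0=5 F1=5 F2=5; commitIndex=5
Op 9: F0 acks idx 4 -> match: F0=5 F1=5 F2=5; commitIndex=5
Op 10: append 1 -> log_len=6
Op 11: F1 acks idx 6 -> match: F0=5 F1=6 F2=5; commitIndex=5
Op 12: F1 acks idx 5 -> match: F0=5 F1=6 F2=5; commitIndex=5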